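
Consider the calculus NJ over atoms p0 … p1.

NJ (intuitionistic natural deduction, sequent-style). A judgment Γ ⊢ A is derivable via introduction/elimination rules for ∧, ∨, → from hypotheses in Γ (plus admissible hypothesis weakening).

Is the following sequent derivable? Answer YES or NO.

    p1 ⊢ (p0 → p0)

Proof tree:
[Wk] p1 ⊢ (p0 → p0)
  [→I]  ⊢ (p0 → p0)
    [Ax] p0 ⊢ p0

Result: YES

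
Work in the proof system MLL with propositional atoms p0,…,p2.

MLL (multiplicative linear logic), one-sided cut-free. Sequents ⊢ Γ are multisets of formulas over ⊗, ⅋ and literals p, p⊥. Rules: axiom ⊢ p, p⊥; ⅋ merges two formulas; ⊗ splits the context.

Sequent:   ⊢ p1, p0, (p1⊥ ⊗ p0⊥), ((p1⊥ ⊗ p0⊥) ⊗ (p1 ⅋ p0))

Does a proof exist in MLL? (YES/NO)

Derivation (root first):
[⊗]  ⊢ p1, p0, (p1⊥ ⊗ p0⊥), ((p1⊥ ⊗ p0⊥) ⊗ (p1 ⅋ p0))
  [⊗]  ⊢ p1, p0, (p1⊥ ⊗ p0⊥)
    [Ax]  ⊢ p1, p1⊥
    [Ax]  ⊢ p0, p0⊥
  [⅋]  ⊢ (p1⊥ ⊗ p0⊥), (p1 ⅋ p0)
    [⊗]  ⊢ p1, p0, (p1⊥ ⊗ p0⊥)
      [Ax]  ⊢ p1, p1⊥
      [Ax]  ⊢ p0, p0⊥

Result: YES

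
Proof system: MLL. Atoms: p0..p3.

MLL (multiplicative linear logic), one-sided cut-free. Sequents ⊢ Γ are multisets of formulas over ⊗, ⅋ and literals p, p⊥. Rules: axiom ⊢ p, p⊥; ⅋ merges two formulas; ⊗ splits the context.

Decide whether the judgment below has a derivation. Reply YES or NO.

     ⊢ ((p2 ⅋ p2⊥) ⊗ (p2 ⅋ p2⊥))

Derivation (root first):
[⊗]  ⊢ ((p2 ⅋ p2⊥) ⊗ (p2 ⅋ p2⊥))
  [⅋]  ⊢ (p2 ⅋ p2⊥)
    [Ax]  ⊢ p2, p2⊥
  [⅋]  ⊢ (p2 ⅋ p2⊥)
    [Ax]  ⊢ p2, p2⊥

Result: YES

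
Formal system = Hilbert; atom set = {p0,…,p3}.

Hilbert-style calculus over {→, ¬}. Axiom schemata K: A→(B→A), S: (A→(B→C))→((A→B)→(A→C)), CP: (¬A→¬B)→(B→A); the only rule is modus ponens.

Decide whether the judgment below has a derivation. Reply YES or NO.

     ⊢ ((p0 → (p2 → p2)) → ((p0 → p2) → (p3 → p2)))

Enumerate valuations to refute Γ ⊢ Δ:
  v=0000: Γ:[] Δ:[((p0 → (p2 → p2)) → ((p0 → p2) → (p3 → p2)))=T] refutes=False
  v=0001: Γ:[] Δ:[((p0 → (p2 → p2)) → ((p0 → p2) → (p3 → p2)))=F] refutes=True  ← countermodel

Result: NO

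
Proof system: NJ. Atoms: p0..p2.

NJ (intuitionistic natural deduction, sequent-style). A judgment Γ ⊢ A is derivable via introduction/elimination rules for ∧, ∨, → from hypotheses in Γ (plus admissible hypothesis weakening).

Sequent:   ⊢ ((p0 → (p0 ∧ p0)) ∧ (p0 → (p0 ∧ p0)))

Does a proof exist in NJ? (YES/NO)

Derivation (root first):
[∧I]  ⊢ ((p0 → (p0 ∧ p0)) ∧ (p0 → (p0 ∧ p0)))
  [→I]  ⊢ (p0 → (p0 ∧ p0))
    [∧I] p0 ⊢ (p0 ∧ p0)
      [Ax] p0 ⊢ p0
      [Ax] p0 ⊢ p0
  [→I]  ⊢ (p0 → (p0 ∧ p0))
    [∧I] p0 ⊢ (p0 ∧ p0)
      [Ax] p0 ⊢ p0
      [Ax] p0 ⊢ p0

Result: YES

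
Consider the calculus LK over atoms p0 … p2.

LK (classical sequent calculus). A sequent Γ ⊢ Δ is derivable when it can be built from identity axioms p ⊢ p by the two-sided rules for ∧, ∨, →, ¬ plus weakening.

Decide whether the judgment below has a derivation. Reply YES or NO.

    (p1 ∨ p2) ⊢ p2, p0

Enumerate valuations to refute Γ ⊢ Δ:
  v=000: Γ:[(p1 ∨ p2)=F] Δ:[p2=F, p0=F] refutes=False
  v=001: Γ:[(p1 ∨ p2)=T] Δ:[p2=T, p0=F] refutes=False
  v=010: Γ:[(p1 ∨ p2)=T] Δ:[p2=F, p0=F] refutes=True  ← countermodel

Result: NO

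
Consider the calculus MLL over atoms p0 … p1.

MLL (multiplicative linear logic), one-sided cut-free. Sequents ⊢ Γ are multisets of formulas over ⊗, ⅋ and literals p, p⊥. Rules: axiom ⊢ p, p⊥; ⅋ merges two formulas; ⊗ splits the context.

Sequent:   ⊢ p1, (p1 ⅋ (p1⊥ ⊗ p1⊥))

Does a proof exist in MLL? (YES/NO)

Derivation (root first):
[⅋]  ⊢ p1, (p1 ⅋ (p1⊥ ⊗ p1⊥))
  [⊗]  ⊢ p1, p1, (p1⊥ ⊗ p1⊥)
    [Ax]  ⊢ p1, p1⊥
    [Ax]  ⊢ p1, p1⊥

Result: YES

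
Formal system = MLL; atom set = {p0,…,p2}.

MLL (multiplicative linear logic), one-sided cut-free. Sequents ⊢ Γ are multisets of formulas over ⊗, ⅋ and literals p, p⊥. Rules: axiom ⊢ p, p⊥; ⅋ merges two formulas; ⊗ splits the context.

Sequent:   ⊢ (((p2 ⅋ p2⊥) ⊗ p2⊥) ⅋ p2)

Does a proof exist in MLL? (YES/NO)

Proof tree:
[⅋]  ⊢ (((p2 ⅋ p2⊥) ⊗ p2⊥) ⅋ p2)
  [⊗]  ⊢ p2, ((p2 ⅋ p2⊥) ⊗ p2⊥)
    [⅋]  ⊢ (p2 ⅋ p2⊥)
      [Ax]  ⊢ p2, p2⊥
    [Ax]  ⊢ p2, p2⊥

Result: YES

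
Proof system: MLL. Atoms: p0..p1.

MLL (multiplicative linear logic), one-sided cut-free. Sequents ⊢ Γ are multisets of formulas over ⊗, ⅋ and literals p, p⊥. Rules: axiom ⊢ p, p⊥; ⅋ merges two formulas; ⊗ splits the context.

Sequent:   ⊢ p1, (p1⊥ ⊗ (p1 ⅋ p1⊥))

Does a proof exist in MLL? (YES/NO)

Derivation (root first):
[⊗]  ⊢ p1, (p1⊥ ⊗ (p1 ⅋ p1⊥))
  [Ax]  ⊢ p1, p1⊥
  [⅋]  ⊢ (p1 ⅋ p1⊥)
    [Ax]  ⊢ p1, p1⊥

Result: YES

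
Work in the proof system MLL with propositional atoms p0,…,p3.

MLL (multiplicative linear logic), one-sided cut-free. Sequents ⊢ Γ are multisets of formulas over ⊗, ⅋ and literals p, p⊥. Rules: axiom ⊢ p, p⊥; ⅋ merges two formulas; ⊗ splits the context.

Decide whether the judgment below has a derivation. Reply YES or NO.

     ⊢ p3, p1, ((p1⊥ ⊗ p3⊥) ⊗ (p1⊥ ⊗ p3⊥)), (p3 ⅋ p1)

Derivation (root first):
[⅋]  ⊢ p3, p1, ((p1⊥ ⊗ p3⊥) ⊗ (p1⊥ ⊗ p3⊥)), (p3 ⅋ p1)
  [⊗]  ⊢ p1, p3, p1, p3, ((p1⊥ ⊗ p3⊥) ⊗ (p1⊥ ⊗ p3⊥))
    [⊗]  ⊢ p1, p3, (p1⊥ ⊗ p3⊥)
      [Ax]  ⊢ p1, p1⊥
      [Ax]  ⊢ p3, p3⊥
    [⊗]  ⊢ p1, p3, (p1⊥ ⊗ p3⊥)
      [Ax]  ⊢ p1, p1⊥
      [Ax]  ⊢ p3, p3⊥

Result: YES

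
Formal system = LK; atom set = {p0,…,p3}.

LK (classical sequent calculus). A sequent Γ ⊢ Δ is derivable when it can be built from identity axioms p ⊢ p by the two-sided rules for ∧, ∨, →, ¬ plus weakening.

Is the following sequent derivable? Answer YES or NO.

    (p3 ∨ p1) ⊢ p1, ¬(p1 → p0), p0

Search for a countermodel by truth-table:
  v=0000: Γ:[(p3 ∨ p1)=F] Δ:[p1=F, ¬(p1 → p0)=F, p0=F] refutes=False
  v=0001: Γ:[(p3 ∨ p1)=T] Δ:[p1=F, ¬(p1 → p0)=F, p0=F] refutes=True  ← countermodel

Result: NO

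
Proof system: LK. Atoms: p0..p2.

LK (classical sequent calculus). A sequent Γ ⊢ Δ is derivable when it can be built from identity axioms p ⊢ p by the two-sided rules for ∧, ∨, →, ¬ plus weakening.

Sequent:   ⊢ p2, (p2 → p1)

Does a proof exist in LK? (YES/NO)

Derivation trace:
[→R]  ⊢ p2, (p2 → p1)
  [WR] p2 ⊢ p2, p1
    [Ax] p2 ⊢ p2

Result: YES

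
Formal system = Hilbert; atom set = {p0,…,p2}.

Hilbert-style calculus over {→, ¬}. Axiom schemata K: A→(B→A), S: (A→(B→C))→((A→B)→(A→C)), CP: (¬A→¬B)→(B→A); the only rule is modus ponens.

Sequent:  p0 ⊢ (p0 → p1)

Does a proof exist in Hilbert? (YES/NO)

Truth-table refutation:
  v=000: Γ:[p0=F] Δ:[(p0 → p1)=T] refutes=False
  v=001: Γ:[p0=F] Δ:[(p0 → p1)=T] refutes=False
  v=010: Γ:[p0=F] Δ:[(p0 → p1)=T] refutes=False
  v=011: Γ:[p0=F] Δ:[(p0 → p1)=T] refutes=False
  v=100: Γ:[p0=T] Δ:[(p0 → p1)=F] refutes=True  ← countermodel

Result: NO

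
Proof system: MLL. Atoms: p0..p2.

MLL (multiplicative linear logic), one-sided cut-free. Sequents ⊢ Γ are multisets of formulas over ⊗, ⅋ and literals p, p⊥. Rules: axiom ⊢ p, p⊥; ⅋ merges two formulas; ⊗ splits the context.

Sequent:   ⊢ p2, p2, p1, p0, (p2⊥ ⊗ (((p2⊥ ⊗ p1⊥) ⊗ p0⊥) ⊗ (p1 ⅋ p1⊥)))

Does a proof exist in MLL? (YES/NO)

Proof tree:
[⊗]  ⊢ p2, p2, p1, p0, (p2⊥ ⊗ (((p2⊥ ⊗ p1⊥) ⊗ p0⊥) ⊗ (p1 ⅋ p1⊥)))
  [Ax]  ⊢ p2, p2⊥
  [⊗]  ⊢ p2, p1, p0, (((p2⊥ ⊗ p1⊥) ⊗ p0⊥) ⊗ (p1 ⅋ p1⊥))
    [⊗]  ⊢ p2, p1, p0, ((p2⊥ ⊗ p1⊥) ⊗ p0⊥)
      [⊗]  ⊢ p2, p1, (p2⊥ ⊗ p1⊥)
        [Ax]  ⊢ p2, p2⊥
        [Ax]  ⊢ p1, p1⊥
      [Ax]  ⊢ p0, p0⊥
    [⅋]  ⊢ (p1 ⅋ p1⊥)
      [Ax]  ⊢ p1, p1⊥

Result: YES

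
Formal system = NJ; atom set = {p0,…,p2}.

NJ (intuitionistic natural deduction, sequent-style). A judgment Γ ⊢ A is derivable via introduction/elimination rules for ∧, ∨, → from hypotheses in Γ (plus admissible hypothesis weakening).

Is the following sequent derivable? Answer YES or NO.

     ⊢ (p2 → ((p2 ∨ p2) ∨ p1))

Proof tree:
[→I]  ⊢ (p2 → ((p2 ∨ p2) ∨ p1))
  [∨I₁] p2 ⊢ ((p2 ∨ p2) ∨ p1)
    [∨I₁] p2 ⊢ (p2 ∨ p2)
      [Ax] p2 ⊢ p2

Result: YES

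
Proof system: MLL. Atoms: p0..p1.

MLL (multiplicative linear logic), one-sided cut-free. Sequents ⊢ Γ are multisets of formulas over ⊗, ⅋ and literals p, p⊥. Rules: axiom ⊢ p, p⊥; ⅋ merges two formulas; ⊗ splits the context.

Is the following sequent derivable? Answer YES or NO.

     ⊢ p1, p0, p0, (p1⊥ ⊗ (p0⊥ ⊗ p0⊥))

Derivation trace:
[⊗]  ⊢ p1, p0, p0, (p1⊥ ⊗ (p0⊥ ⊗ p0⊥))
  [Ax]  ⊢ p1, p1⊥
  [⊗]  ⊢ p0, p0, (p0⊥ ⊗ p0⊥)
    [Ax]  ⊢ p0, p0⊥
    [Ax]  ⊢ p0, p0⊥

Result: YES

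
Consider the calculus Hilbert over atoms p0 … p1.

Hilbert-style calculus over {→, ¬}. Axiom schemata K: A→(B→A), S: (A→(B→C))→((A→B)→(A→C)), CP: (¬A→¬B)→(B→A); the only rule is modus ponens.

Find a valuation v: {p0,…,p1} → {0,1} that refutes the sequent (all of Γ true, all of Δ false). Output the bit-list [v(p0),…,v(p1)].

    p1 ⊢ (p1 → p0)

Enumerate valuations to refute Γ ⊢ Δ:
  v=00: Γ:[p1=F] Δ:[(p1 → p0)=T] refutes=False
  v=01: Γ:[p1=T] Δ:[(p1 → p0)=F] refutes=True  ← countermodel

Result: [0, 1]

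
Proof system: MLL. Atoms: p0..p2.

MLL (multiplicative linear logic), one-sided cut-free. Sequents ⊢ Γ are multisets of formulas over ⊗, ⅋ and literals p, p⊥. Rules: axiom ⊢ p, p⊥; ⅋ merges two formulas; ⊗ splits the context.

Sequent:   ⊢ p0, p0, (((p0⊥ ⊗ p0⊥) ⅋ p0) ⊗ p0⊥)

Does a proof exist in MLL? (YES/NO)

Proof tree:
[⊗]  ⊢ p0, p0, (((p0⊥ ⊗ p0⊥) ⅋ p0) ⊗ p0⊥)
  [⅋]  ⊢ p0, ((p0⊥ ⊗ p0⊥) ⅋ p0)
    [⊗]  ⊢ p0, p0, (p0⊥ ⊗ p0⊥)
      [Ax]  ⊢ p0, p0⊥
      [Ax]  ⊢ p0, p0⊥
  [Ax]  ⊢ p0, p0⊥

Result: YES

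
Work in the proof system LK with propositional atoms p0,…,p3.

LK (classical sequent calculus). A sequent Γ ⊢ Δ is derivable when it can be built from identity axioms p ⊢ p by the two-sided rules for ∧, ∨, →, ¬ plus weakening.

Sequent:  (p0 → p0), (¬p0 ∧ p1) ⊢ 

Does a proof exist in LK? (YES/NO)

Search for a countermodel by truth-table:
  v=0000: Γ:[(p0 → p0)=T, (¬p0 ∧ p1)=F] Δ:[] refutes=False
  v=0001: Γ:[(p0 → p0)=T, (¬p0 ∧ p1)=F] Δ:[] refutes=False
  v=0010: Γ:[(p0 → p0)=T, (¬p0 ∧ p1)=F] Δ:[] refutes=False
  v=0011: Γ:[(p0 → p0)=T, (¬p0 ∧ p1)=F] Δ:[] refutes=False
  v=0100: Γ:[(p0 → p0)=T, (¬p0 ∧ p1)=T] Δ:[] refutes=True  ← countermodel

Result: NO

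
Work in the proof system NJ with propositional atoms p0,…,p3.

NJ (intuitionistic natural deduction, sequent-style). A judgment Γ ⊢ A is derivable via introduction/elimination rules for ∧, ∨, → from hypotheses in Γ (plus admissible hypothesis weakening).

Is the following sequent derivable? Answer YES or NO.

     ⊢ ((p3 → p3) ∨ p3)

Proof tree:
[∨I₁]  ⊢ ((p3 → p3) ∨ p3)
  [→I]  ⊢ (p3 → p3)
    [Ax] p3 ⊢ p3

Result: YES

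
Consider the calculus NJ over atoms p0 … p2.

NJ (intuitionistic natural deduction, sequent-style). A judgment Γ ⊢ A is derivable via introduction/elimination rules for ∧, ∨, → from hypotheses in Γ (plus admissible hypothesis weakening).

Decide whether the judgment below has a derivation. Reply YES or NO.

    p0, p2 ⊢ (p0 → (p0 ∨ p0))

Derivation (root first):
[→I] p0, p2 ⊢ (p0 → (p0 ∨ p0))
  [∨I₂] p0, p2, p0 ⊢ (p0 ∨ p0)
    [Wk] p0, p2, p0 ⊢ p0
      [Wk] p0, p2 ⊢ p0
        [Ax] p0 ⊢ p0

Result: YES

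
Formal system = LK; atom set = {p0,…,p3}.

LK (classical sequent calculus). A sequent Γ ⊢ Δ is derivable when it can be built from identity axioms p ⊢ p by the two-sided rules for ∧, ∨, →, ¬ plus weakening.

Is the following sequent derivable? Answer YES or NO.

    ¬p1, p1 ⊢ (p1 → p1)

Derivation trace:
[→R] ¬p1, p1 ⊢ (p1 → p1)
  [WL] p1, ¬p1, p1 ⊢ p1
    [WR] p1, ¬p1 ⊢ p1
      [¬L] p1, ¬p1 ⊢ 
        [Ax] p1 ⊢ p1

Result: YES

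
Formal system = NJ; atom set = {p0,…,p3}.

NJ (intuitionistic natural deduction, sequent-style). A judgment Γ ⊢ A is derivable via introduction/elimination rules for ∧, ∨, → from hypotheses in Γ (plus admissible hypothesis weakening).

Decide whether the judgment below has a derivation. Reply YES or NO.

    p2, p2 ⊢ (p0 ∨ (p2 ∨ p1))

Derivation trace:
[∨I₂] p2, p2 ⊢ (p0 ∨ (p2 ∨ p1))
  [Wk] p2, p2 ⊢ (p2 ∨ p1)
    [∨I₁] p2 ⊢ (p2 ∨ p1)
      [Ax] p2 ⊢ p2

Result: YES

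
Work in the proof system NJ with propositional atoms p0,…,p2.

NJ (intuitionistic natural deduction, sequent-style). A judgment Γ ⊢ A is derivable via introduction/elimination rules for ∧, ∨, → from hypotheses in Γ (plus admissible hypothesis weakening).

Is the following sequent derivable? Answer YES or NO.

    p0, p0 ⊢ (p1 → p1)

Derivation (root first):
[Wk] p0, p0 ⊢ (p1 → p1)
  [→I] p0 ⊢ (p1 → p1)
    [Wk] p1, p0 ⊢ p1
      [Ax] p1 ⊢ p1

Result: YES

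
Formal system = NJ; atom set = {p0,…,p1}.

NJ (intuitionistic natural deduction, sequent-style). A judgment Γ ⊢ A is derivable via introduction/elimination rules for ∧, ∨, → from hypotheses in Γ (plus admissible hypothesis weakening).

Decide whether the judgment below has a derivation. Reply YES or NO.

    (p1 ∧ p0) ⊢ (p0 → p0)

Derivation trace:
[Wk] (p1 ∧ p0) ⊢ (p0 → p0)
  [→I]  ⊢ (p0 → p0)
    [Ax] p0 ⊢ p0

Result: YES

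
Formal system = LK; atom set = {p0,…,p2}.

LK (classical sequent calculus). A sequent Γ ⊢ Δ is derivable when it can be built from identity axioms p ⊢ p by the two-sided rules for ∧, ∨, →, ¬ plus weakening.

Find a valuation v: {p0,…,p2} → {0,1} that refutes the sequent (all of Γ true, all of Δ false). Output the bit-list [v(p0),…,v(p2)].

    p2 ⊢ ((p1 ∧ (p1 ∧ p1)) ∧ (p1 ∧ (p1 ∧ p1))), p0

Search for a countermodel by truth-table:
  v=000: Γ:[p2=F] Δ:[((p1 ∧ (p1 ∧ p1)) ∧ (p1 ∧ (p1 ∧ p1)))=F, p0=F] refutes=False
  v=001: Γ:[p2=T] Δ:[((p1 ∧ (p1 ∧ p1)) ∧ (p1 ∧ (p1 ∧ p1)))=F, p0=F] refutes=True  ← countermodel

Result: [0, 0, 1]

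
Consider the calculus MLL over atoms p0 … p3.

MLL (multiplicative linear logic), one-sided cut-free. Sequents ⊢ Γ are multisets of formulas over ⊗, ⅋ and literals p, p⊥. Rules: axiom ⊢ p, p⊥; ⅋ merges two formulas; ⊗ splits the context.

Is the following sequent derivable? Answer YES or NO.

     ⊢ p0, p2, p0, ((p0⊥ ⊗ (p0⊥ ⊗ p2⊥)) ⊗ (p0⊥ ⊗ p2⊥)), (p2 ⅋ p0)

Derivation trace:
[⅋]  ⊢ p0, p2, p0, ((p0⊥ ⊗ (p0⊥ ⊗ p2⊥)) ⊗ (p0⊥ ⊗ p2⊥)), (p2 ⅋ p0)
  [⊗]  ⊢ p0, p0, p2, p0, p2, ((p0⊥ ⊗ (p0⊥ ⊗ p2⊥)) ⊗ (p0⊥ ⊗ p2⊥))
    [⊗]  ⊢ p0, p0, p2, (p0⊥ ⊗ (p0⊥ ⊗ p2⊥))
      [Ax]  ⊢ p0, p0⊥
      [⊗]  ⊢ p0, p2, (p0⊥ ⊗ p2⊥)
        [Ax]  ⊢ p0, p0⊥
        [Ax]  ⊢ p2, p2⊥
    [⊗]  ⊢ p0, p2, (p0⊥ ⊗ p2⊥)
      [Ax]  ⊢ p0, p0⊥
      [Ax]  ⊢ p2, p2⊥

Result: YES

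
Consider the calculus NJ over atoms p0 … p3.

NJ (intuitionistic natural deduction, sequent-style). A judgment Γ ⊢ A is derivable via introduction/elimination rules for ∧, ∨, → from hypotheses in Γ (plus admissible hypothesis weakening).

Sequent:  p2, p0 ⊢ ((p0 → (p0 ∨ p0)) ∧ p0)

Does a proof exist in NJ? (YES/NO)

Proof tree:
[∧I] p2, p0 ⊢ ((p0 → (p0 ∨ p0)) ∧ p0)
  [→I]  ⊢ (p0 → (p0 ∨ p0))
    [∨I₁] p0 ⊢ (p0 ∨ p0)
      [Ax] p0 ⊢ p0
  [Wk] p0, p2 ⊢ p0
    [Ax] p0 ⊢ p0

Result: YES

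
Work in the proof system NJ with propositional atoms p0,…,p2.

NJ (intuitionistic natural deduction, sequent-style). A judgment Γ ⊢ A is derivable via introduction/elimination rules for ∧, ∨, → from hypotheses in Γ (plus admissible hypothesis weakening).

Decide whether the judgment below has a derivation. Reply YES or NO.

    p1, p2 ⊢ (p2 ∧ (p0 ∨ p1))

Derivation (root first):
[∧I] p1, p2 ⊢ (p2 ∧ (p0 ∨ p1))
  [Ax] p2 ⊢ p2
  [∨I₂] p1 ⊢ (p0 ∨ p1)
    [Ax] p1 ⊢ p1

Result: YES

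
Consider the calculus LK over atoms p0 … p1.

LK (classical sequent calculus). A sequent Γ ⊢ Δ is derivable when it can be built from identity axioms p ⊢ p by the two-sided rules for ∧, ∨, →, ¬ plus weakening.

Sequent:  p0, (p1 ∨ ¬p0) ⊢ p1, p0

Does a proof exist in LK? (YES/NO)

Proof tree:
[∨L] p0, (p1 ∨ ¬p0) ⊢ p1, p0
  [Ax] p1 ⊢ p1
  [¬L] p0, ¬p0 ⊢ p0
    [WR] p0 ⊢ p0, p0
      [Ax] p0 ⊢ p0

Result: YES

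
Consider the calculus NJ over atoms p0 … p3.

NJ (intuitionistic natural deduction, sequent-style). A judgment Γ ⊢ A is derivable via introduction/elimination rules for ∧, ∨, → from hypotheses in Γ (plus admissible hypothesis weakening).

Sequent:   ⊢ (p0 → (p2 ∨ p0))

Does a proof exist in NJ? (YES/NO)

Proof tree:
[→I]  ⊢ (p0 → (p2 ∨ p0))
  [∨I₂] p0 ⊢ (p2 ∨ p0)
    [Ax] p0 ⊢ p0

Result: YES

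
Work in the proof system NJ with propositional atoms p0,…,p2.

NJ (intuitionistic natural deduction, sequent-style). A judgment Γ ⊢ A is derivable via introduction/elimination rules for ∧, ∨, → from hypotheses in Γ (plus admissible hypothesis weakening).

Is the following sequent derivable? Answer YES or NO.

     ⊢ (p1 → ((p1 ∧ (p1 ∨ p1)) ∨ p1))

Derivation (root first):
[→I]  ⊢ (p1 → ((p1 ∧ (p1 ∨ p1)) ∨ p1))
  [∨I₁] p1 ⊢ ((p1 ∧ (p1 ∨ p1)) ∨ p1)
    [∧I] p1 ⊢ (p1 ∧ (p1 ∨ p1))
      [Ax] p1 ⊢ p1
      [∨I₂] p1 ⊢ (p1 ∨ p1)
        [Ax] p1 ⊢ p1

Result: YES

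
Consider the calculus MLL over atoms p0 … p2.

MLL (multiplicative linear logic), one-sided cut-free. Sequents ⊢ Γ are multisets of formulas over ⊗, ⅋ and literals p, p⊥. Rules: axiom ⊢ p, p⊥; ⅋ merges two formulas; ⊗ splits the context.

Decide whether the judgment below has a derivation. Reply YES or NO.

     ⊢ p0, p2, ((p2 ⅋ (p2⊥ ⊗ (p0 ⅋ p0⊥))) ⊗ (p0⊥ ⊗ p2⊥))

Derivation trace:
[⊗]  ⊢ p0, p2, ((p2 ⅋ (p2⊥ ⊗ (p0 ⅋ p0⊥))) ⊗ (p0⊥ ⊗ p2⊥))
  [⅋]  ⊢ (p2 ⅋ (p2⊥ ⊗ (p0 ⅋ p0⊥)))
    [⊗]  ⊢ p2, (p2⊥ ⊗ (p0 ⅋ p0⊥))
      [Ax]  ⊢ p2, p2⊥
      [⅋]  ⊢ (p0 ⅋ p0⊥)
        [Ax]  ⊢ p0, p0⊥
  [⊗]  ⊢ p0, p2, (p0⊥ ⊗ p2⊥)
    [Ax]  ⊢ p0, p0⊥
    [Ax]  ⊢ p2, p2⊥

Result: YES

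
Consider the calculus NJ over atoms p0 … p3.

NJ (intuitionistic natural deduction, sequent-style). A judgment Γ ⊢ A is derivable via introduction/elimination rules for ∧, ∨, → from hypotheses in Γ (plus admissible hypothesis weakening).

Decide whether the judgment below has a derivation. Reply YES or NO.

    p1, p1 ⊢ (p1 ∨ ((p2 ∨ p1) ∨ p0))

Derivation (root first):
[Wk] p1, p1 ⊢ (p1 ∨ ((p2 ∨ p1) ∨ p0))
  [∨I₂] p1 ⊢ (p1 ∨ ((p2 ∨ p1) ∨ p0))
    [∨I₁] p1 ⊢ ((p2 ∨ p1) ∨ p0)
      [∨I₂] p1 ⊢ (p2 ∨ p1)
        [Ax] p1 ⊢ p1

Result: YES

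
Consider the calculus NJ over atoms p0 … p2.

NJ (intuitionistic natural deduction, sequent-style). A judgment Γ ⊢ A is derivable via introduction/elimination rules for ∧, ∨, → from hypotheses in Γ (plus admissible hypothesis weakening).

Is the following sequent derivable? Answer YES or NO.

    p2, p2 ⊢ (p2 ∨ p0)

Proof tree:
[Wk] p2, p2 ⊢ (p2 ∨ p0)
  [∨I₁] p2 ⊢ (p2 ∨ p0)
    [Ax] p2 ⊢ p2

Result: YES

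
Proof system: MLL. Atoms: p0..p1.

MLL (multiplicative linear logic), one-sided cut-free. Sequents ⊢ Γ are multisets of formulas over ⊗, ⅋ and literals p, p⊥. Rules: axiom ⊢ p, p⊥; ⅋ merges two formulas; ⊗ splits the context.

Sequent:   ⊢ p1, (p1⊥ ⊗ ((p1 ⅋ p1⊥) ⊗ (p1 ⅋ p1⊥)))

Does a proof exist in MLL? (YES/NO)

Derivation (root first):
[⊗]  ⊢ p1, (p1⊥ ⊗ ((p1 ⅋ p1⊥) ⊗ (p1 ⅋ p1⊥)))
  [Ax]  ⊢ p1, p1⊥
  [⊗]  ⊢ ((p1 ⅋ p1⊥) ⊗ (p1 ⅋ p1⊥))
    [⅋]  ⊢ (p1 ⅋ p1⊥)
      [Ax]  ⊢ p1, p1⊥
    [⅋]  ⊢ (p1 ⅋ p1⊥)
      [Ax]  ⊢ p1, p1⊥

Result: YES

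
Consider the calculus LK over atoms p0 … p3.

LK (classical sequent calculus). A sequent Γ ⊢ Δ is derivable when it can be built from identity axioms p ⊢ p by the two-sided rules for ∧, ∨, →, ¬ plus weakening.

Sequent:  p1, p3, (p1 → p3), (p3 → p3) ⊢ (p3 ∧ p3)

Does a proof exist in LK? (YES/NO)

Derivation (root first):
[→L] p1, p3, (p1 → p3), (p3 → p3) ⊢ (p3 ∧ p3)
  [Ax] p3 ⊢ p3
  [∧R] p1, (p1 → p3), p3 ⊢ (p3 ∧ p3)
    [WL] p1, (p1 → p3), p3 ⊢ p3
      [→L] p1, (p1 → p3) ⊢ p3
        [Ax] p1 ⊢ p1
        [Ax] p3 ⊢ p3
    [WL] p1, (p1 → p3), p3 ⊢ p3
      [→L] p1, (p1 → p3) ⊢ p3
        [Ax] p1 ⊢ p1
        [Ax] p3 ⊢ p3

Result: YES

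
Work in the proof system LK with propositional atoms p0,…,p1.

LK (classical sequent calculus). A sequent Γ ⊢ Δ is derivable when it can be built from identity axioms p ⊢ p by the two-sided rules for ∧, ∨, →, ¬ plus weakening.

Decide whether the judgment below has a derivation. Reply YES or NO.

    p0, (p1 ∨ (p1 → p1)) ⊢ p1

Enumerate valuations to refute Γ ⊢ Δ:
  v=00: Γ:[p0=F, (p1 ∨ (p1 → p1))=T] Δ:[p1=F] refutes=False
  v=01: Γ:[p0=F, (p1 ∨ (p1 → p1))=T] Δ:[p1=T] refutes=False
  v=10: Γ:[p0=T, (p1 ∨ (p1 → p1))=T] Δ:[p1=F] refutes=True  ← countermodel

Result: NO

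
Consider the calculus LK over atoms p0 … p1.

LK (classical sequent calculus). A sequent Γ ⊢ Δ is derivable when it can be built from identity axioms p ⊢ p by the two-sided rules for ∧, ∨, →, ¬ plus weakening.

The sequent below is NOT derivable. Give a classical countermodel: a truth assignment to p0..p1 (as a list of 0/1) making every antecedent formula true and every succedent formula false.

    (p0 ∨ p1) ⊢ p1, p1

Enumerate valuations to refute Γ ⊢ Δ:
  v=00: Γ:[(p0 ∨ p1)=F] Δ:[p1=F, p1=F] refutes=False
  v=01: Γ:[(p0 ∨ p1)=T] Δ:[p1=T, p1=T] refutes=False
  v=10: Γ:[(p0 ∨ p1)=T] Δ:[p1=F, p1=F] refutes=True  ← countermodel

Result: [1, 0]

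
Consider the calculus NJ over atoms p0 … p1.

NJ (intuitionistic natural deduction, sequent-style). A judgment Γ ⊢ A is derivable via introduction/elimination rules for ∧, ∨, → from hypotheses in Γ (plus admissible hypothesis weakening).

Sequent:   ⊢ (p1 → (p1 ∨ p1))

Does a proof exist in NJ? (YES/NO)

Proof tree:
[→I]  ⊢ (p1 → (p1 ∨ p1))
  [∨I₁] p1 ⊢ (p1 ∨ p1)
    [Ax] p1 ⊢ p1

Result: YES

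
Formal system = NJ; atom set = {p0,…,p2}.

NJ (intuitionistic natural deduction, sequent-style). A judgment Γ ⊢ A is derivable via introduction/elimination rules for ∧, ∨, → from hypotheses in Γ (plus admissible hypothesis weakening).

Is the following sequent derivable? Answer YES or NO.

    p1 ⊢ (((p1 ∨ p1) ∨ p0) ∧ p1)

Proof tree:
[∧I] p1 ⊢ (((p1 ∨ p1) ∨ p0) ∧ p1)
  [∨I₁] p1 ⊢ ((p1 ∨ p1) ∨ p0)
    [∨I₁] p1 ⊢ (p1 ∨ p1)
      [Ax] p1 ⊢ p1
  [Ax] p1 ⊢ p1

Result: YES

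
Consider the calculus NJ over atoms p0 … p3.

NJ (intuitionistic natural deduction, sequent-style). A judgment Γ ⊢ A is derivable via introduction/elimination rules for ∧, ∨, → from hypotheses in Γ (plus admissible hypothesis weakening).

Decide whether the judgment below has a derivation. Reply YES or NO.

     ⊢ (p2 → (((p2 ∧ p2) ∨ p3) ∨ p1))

Proof tree:
[→I]  ⊢ (p2 → (((p2 ∧ p2) ∨ p3) ∨ p1))
  [∨I₁] p2 ⊢ (((p2 ∧ p2) ∨ p3) ∨ p1)
    [∨I₁] p2 ⊢ ((p2 ∧ p2) ∨ p3)
      [∧I] p2 ⊢ (p2 ∧ p2)
        [Ax] p2 ⊢ p2
        [Ax] p2 ⊢ p2

Result: YES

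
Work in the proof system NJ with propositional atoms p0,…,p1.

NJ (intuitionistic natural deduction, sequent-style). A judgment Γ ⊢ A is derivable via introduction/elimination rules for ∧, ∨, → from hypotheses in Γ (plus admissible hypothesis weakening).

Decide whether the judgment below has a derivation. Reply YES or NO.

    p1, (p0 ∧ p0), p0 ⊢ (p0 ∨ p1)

Derivation (root first):
[Wk] p1, (p0 ∧ p0), p0 ⊢ (p0 ∨ p1)
  [Wk] p1, (p0 ∧ p0) ⊢ (p0 ∨ p1)
    [∨I₂] p1 ⊢ (p0 ∨ p1)
      [Ax] p1 ⊢ p1

Result: YES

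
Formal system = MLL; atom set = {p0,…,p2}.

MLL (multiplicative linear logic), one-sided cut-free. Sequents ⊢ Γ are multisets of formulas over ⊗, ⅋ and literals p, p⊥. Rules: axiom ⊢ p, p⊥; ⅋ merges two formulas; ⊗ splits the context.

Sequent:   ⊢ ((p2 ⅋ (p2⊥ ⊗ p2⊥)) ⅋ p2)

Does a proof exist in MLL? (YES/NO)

Derivation (root first):
[⅋]  ⊢ ((p2 ⅋ (p2⊥ ⊗ p2⊥)) ⅋ p2)
  [⅋]  ⊢ p2, (p2 ⅋ (p2⊥ ⊗ p2⊥))
    [⊗]  ⊢ p2, p2, (p2⊥ ⊗ p2⊥)
      [Ax]  ⊢ p2, p2⊥
      [Ax]  ⊢ p2, p2⊥

Result: YES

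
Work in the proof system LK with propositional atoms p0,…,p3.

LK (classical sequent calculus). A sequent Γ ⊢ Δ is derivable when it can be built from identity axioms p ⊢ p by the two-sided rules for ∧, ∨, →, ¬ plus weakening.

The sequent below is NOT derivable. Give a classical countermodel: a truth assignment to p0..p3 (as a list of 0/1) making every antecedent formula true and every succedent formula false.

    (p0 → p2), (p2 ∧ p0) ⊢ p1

Enumerate valuations to refute Γ ⊢ Δ:
  v=0000: Γ:[(p0 → p2)=T, (p2 ∧ p0)=F] Δ:[p1=F] refutes=False
  v=0001: Γ:[(p0 → p2)=T, (p2 ∧ p0)=F] Δ:[p1=F] refutes=False
  v=0010: Γ:[(p0 → p2)=T, (p2 ∧ p0)=F] Δ:[p1=F] refutes=False
  v=0011: Γ:[(p0 → p2)=T, (p2 ∧ p0)=F] Δ:[p1=F] refutes=False
  v=0100: Γ:[(p0 → p2)=T, (p2 ∧ p0)=F] Δ:[p1=T] refutes=False
  v=0101: Γ:[(p0 → p2)=T, (p2 ∧ p0)=F] Δ:[p1=T] refutes=False
  v=0110: Γ:[(p0 → p2)=T, (p2 ∧ p0)=F] Δ:[p1=T] refutes=False
  v=0111: Γ:[(p0 → p2)=T, (p2 ∧ p0)=F] Δ:[p1=T] refutes=False
  v=1000: Γ:[(p0 → p2)=F, (p2 ∧ p0)=F] Δ:[p1=F] refutes=False
  v=1001: Γ:[(p0 → p2)=F, (p2 ∧ p0)=F] Δ:[p1=F] refutes=False
  v=1010: Γ:[(p0 → p2)=T, (p2 ∧ p0)=T] Δ:[p1=F] refutes=True  ← countermodel

Result: [1, 0, 1, 0]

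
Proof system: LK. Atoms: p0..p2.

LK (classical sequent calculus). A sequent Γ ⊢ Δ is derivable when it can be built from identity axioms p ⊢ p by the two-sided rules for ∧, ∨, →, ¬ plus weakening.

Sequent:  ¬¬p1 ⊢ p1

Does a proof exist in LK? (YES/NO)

Proof tree:
[¬L] ¬¬p1 ⊢ p1
  [¬R]  ⊢ p1, ¬p1
    [Ax] p1 ⊢ p1

Result: YES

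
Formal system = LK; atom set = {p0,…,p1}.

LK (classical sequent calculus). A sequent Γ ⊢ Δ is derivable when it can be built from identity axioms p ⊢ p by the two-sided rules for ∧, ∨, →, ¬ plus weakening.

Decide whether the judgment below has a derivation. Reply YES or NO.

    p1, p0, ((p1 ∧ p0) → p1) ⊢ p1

Derivation trace:
[→L] p1, p0, ((p1 ∧ p0) → p1) ⊢ p1
  [∧R] p1, p0 ⊢ (p1 ∧ p0)
    [Ax] p1 ⊢ p1
    [Ax] p0 ⊢ p0
  [Ax] p1 ⊢ p1

Result: YES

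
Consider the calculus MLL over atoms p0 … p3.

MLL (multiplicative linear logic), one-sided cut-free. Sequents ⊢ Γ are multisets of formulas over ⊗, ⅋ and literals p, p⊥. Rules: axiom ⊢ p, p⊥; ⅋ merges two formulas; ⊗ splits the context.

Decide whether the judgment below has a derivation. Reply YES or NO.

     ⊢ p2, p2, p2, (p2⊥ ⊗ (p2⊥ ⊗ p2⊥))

Proof tree:
[⊗]  ⊢ p2, p2, p2, (p2⊥ ⊗ (p2⊥ ⊗ p2⊥))
  [Ax]  ⊢ p2, p2⊥
  [⊗]  ⊢ p2, p2, (p2⊥ ⊗ p2⊥)
    [Ax]  ⊢ p2, p2⊥
    [Ax]  ⊢ p2, p2⊥

Result: YES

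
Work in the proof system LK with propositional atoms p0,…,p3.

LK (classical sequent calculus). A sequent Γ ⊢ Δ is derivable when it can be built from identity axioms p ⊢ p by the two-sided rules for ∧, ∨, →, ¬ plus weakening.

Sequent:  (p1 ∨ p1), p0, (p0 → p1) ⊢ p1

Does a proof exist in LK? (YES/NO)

Derivation (root first):
[→L] (p1 ∨ p1), p0, (p0 → p1) ⊢ p1
  [∨L] p0, (p1 ∨ p1) ⊢ p0
    [WL] p0, p1 ⊢ p0
      [Ax] p0 ⊢ p0
    [WL] p0, p1 ⊢ p0
      [Ax] p0 ⊢ p0
  [Ax] p1 ⊢ p1

Result: YES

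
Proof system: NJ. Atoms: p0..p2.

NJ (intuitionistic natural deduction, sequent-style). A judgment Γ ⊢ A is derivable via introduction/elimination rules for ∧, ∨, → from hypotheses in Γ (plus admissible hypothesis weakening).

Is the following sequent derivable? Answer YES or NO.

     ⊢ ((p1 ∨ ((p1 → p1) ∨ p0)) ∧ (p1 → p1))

Derivation trace:
[∧I]  ⊢ ((p1 ∨ ((p1 → p1) ∨ p0)) ∧ (p1 → p1))
  [∨I₂]  ⊢ (p1 ∨ ((p1 → p1) ∨ p0))
    [∨I₁]  ⊢ ((p1 → p1) ∨ p0)
      [→I]  ⊢ (p1 → p1)
        [Ax] p1 ⊢ p1
  [→I]  ⊢ (p1 → p1)
    [Ax] p1 ⊢ p1

Result: YES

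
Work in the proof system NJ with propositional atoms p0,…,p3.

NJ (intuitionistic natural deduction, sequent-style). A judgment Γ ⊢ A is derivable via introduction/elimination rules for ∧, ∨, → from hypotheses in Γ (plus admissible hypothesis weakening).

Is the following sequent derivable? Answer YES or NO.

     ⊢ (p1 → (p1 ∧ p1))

Derivation (root first):
[→I]  ⊢ (p1 → (p1 ∧ p1))
  [∧I] p1 ⊢ (p1 ∧ p1)
    [Ax] p1 ⊢ p1
    [Ax] p1 ⊢ p1

Result: YES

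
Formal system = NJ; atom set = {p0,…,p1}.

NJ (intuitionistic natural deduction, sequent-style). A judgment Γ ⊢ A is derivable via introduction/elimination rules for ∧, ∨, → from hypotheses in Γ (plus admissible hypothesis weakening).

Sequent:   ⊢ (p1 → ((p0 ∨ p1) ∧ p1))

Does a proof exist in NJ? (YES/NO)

Derivation trace:
[→I]  ⊢ (p1 → ((p0 ∨ p1) ∧ p1))
  [∧I] p1 ⊢ ((p0 ∨ p1) ∧ p1)
    [∨I₂] p1 ⊢ (p0 ∨ p1)
      [Ax] p1 ⊢ p1
    [Ax] p1 ⊢ p1

Result: YES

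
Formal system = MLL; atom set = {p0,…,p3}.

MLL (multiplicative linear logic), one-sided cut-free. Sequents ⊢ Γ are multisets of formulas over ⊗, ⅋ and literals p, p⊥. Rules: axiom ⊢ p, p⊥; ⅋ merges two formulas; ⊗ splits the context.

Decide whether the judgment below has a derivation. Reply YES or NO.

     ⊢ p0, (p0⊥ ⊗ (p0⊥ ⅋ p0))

Proof tree:
[⊗]  ⊢ p0, (p0⊥ ⊗ (p0⊥ ⅋ p0))
  [Ax]  ⊢ p0, p0⊥
  [⅋]  ⊢ (p0⊥ ⅋ p0)
    [Ax]  ⊢ p0, p0⊥

Result: YES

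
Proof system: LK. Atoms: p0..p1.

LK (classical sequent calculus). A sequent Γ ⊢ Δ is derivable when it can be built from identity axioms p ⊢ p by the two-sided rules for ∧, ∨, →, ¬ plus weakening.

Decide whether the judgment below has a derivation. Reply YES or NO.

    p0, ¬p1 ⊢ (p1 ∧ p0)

Truth-table refutation:
  v=00: Γ:[p0=F, ¬p1=T] Δ:[(p1 ∧ p0)=F] refutes=False
  v=01: Γ:[p0=F, ¬p1=F] Δ:[(p1 ∧ p0)=F] refutes=False
  v=10: Γ:[p0=T, ¬p1=T] Δ:[(p1 ∧ p0)=F] refutes=True  ← countermodel

Result: NO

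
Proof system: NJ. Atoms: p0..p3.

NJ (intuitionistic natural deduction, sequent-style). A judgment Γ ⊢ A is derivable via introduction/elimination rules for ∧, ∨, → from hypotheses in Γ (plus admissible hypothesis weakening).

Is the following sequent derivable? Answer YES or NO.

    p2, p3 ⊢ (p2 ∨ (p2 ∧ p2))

Derivation (root first):
[Wk] p2, p3 ⊢ (p2 ∨ (p2 ∧ p2))
  [∨I₂] p2 ⊢ (p2 ∨ (p2 ∧ p2))
    [∧I] p2 ⊢ (p2 ∧ p2)
      [Ax] p2 ⊢ p2
      [Ax] p2 ⊢ p2

Result: YES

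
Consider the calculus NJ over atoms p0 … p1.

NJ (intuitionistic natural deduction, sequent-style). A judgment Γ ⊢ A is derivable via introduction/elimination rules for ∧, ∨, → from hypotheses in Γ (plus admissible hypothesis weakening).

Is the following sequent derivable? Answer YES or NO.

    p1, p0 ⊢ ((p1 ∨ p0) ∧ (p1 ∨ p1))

Derivation (root first):
[∧I] p1, p0 ⊢ ((p1 ∨ p0) ∧ (p1 ∨ p1))
  [∨I₂] p0 ⊢ (p1 ∨ p0)
    [Ax] p0 ⊢ p0
  [∨I₁] p1 ⊢ (p1 ∨ p1)
    [Ax] p1 ⊢ p1

Result: YES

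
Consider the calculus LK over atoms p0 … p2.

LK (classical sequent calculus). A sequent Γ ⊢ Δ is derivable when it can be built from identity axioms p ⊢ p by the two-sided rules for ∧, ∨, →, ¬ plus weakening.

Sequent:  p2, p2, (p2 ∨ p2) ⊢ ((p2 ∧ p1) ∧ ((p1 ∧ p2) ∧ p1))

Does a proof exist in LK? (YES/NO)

Search for a countermodel by truth-table:
  v=000: Γ:[p2=F, p2=F, (p2 ∨ p2)=F] Δ:[((p2 ∧ p1) ∧ ((p1 ∧ p2) ∧ p1))=F] refutes=False
  v=001: Γ:[p2=T, p2=T, (p2 ∨ p2)=T] Δ:[((p2 ∧ p1) ∧ ((p1 ∧ p2) ∧ p1))=F] refutes=True  ← countermodel

Result: NO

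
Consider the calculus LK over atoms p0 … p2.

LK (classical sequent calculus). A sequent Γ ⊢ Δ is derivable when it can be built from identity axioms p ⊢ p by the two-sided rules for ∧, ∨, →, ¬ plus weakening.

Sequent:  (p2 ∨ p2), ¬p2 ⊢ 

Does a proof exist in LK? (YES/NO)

Derivation trace:
[¬L] (p2 ∨ p2), ¬p2 ⊢ 
  [∨L] (p2 ∨ p2) ⊢ p2
    [Ax] p2 ⊢ p2
    [Ax] p2 ⊢ p2

Result: YES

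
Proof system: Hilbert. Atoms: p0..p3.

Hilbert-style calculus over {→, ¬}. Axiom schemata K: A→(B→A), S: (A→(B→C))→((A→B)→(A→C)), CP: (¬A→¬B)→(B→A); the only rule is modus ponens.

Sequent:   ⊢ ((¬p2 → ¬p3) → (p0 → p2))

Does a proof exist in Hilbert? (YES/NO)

Truth-table refutation:
  v=0000: Γ:[] Δ:[((¬p2 → ¬p3) → (p0 → p2))=T] refutes=False
  v=0001: Γ:[] Δ:[((¬p2 → ¬p3) → (p0 → p2))=T] refutes=False
  v=0010: Γ:[] Δ:[((¬p2 → ¬p3) → (p0 → p2))=T] refutes=False
  v=0011: Γ:[] Δ:[((¬p2 → ¬p3) → (p0 → p2))=T] refutes=False
  v=0100: Γ:[] Δ:[((¬p2 → ¬p3) → (p0 → p2))=T] refutes=False
  v=0101: Γ:[] Δ:[((¬p2 → ¬p3) → (p0 → p2))=T] refutes=False
  v=0110: Γ:[] Δ:[((¬p2 → ¬p3) → (p0 → p2))=T] refutes=False
  v=0111: Γ:[] Δ:[((¬p2 → ¬p3) → (p0 → p2))=T] refutes=False
  v=1000: Γ:[] Δ:[((¬p2 → ¬p3) → (p0 → p2))=F] refutes=True  ← countermodel

Result: NO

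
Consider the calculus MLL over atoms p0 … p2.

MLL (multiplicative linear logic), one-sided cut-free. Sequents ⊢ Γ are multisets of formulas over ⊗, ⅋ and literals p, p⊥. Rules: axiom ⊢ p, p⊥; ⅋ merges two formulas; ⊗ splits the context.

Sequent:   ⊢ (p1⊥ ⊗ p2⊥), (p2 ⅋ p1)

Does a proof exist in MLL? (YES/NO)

Derivation trace:
[⅋]  ⊢ (p1⊥ ⊗ p2⊥), (p2 ⅋ p1)
  [⊗]  ⊢ p1, p2, (p1⊥ ⊗ p2⊥)
    [Ax]  ⊢ p1, p1⊥
    [Ax]  ⊢ p2, p2⊥

Result: YES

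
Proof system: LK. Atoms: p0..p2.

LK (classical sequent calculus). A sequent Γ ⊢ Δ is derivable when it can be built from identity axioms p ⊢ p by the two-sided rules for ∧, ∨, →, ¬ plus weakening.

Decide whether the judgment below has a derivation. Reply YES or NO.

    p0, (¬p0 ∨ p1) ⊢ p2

Truth-table refutation:
  v=000: Γ:[p0=F, (¬p0 ∨ p1)=T] Δ:[p2=F] refutes=False
  v=001: Γ:[p0=F, (¬p0 ∨ p1)=T] Δ:[p2=T] refutes=False
  v=010: Γ:[p0=F, (¬p0 ∨ p1)=T] Δ:[p2=F] refutes=False
  v=011: Γ:[p0=F, (¬p0 ∨ p1)=T] Δ:[p2=T] refutes=False
  v=100: Γ:[p0=T, (¬p0 ∨ p1)=F] Δ:[p2=F] refutes=False
  v=101: Γ:[p0=T, (¬p0 ∨ p1)=F] Δ:[p2=T] refutes=False
  v=110: Γ:[p0=T, (¬p0 ∨ p1)=T] Δ:[p2=F] refutes=True  ← countermodel

Result: NO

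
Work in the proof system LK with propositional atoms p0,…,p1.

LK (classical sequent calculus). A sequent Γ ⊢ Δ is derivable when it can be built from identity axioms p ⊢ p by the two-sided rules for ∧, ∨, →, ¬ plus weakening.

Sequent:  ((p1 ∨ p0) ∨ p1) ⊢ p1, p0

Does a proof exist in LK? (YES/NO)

Derivation trace:
[∨L] ((p1 ∨ p0) ∨ p1) ⊢ p1, p0
  [∨L] (p1 ∨ p0) ⊢ p1, p0
    [WR] p1 ⊢ p1, p1
      [Ax] p1 ⊢ p1
    [Ax] p0 ⊢ p0
  [Ax] p1 ⊢ p1

Result: YES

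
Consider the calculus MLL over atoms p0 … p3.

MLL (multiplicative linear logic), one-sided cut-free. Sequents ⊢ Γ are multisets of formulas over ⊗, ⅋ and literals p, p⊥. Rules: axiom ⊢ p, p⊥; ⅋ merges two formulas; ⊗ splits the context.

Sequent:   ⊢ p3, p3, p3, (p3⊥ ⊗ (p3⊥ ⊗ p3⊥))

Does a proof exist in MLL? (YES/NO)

Derivation (root first):
[⊗]  ⊢ p3, p3, p3, (p3⊥ ⊗ (p3⊥ ⊗ p3⊥))
  [Ax]  ⊢ p3, p3⊥
  [⊗]  ⊢ p3, p3, (p3⊥ ⊗ p3⊥)
    [Ax]  ⊢ p3, p3⊥
    [Ax]  ⊢ p3, p3⊥

Result: YES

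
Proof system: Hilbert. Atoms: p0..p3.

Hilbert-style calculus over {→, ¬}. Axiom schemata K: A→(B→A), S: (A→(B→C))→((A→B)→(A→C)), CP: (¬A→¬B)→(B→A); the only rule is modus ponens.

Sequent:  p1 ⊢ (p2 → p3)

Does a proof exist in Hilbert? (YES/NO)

Enumerate valuations to refute Γ ⊢ Δ:
  v=0000: Γ:[p1=F] Δ:[(p2 → p3)=T] refutes=False
  v=0001: Γ:[p1=F] Δ:[(p2 → p3)=T] refutes=False
  v=0010: Γ:[p1=F] Δ:[(p2 → p3)=F] refutes=False
  v=0011: Γ:[p1=F] Δ:[(p2 → p3)=T] refutes=False
  v=0100: Γ:[p1=T] Δ:[(p2 → p3)=T] refutes=False
  v=0101: Γ:[p1=T] Δ:[(p2 → p3)=T] refutes=False
  v=0110: Γ:[p1=T] Δ:[(p2 → p3)=F] refutes=True  ← countermodel

Result: NO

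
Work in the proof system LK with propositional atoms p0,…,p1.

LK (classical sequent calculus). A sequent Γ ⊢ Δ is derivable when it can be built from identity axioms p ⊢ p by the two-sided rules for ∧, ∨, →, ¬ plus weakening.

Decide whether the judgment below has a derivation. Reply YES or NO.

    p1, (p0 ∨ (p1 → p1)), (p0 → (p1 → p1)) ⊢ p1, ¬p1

Proof tree:
[→L] p1, (p0 ∨ (p1 → p1)), (p0 → (p1 → p1)) ⊢ p1, ¬p1
  [∨L] p1, (p0 ∨ (p1 → p1)) ⊢ p1, p0
    [Ax] p0 ⊢ p0
    [→L] p1, (p1 → p1) ⊢ p1
      [Ax] p1 ⊢ p1
      [Ax] p1 ⊢ p1
  [¬R] (p1 → p1) ⊢ p1, p1, ¬p1
    [WR] p1, (p1 → p1) ⊢ p1, p1
      [→L] p1, (p1 → p1) ⊢ p1
        [Ax] p1 ⊢ p1
        [Ax] p1 ⊢ p1

Result: YES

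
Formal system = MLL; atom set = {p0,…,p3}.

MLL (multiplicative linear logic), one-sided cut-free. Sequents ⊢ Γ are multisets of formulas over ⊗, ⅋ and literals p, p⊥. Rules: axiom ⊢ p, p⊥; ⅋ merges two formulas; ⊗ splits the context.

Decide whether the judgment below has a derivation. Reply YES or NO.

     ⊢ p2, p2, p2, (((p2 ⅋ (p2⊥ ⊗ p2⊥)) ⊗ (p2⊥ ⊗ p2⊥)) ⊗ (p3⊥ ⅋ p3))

Derivation trace:
[⊗]  ⊢ p2, p2, p2, (((p2 ⅋ (p2⊥ ⊗ p2⊥)) ⊗ (p2⊥ ⊗ p2⊥)) ⊗ (p3⊥ ⅋ p3))
  [⊗]  ⊢ p2, p2, p2, ((p2 ⅋ (p2⊥ ⊗ p2⊥)) ⊗ (p2⊥ ⊗ p2⊥))
    [⅋]  ⊢ p2, (p2 ⅋ (p2⊥ ⊗ p2⊥))
      [⊗]  ⊢ p2, p2, (p2⊥ ⊗ p2⊥)
        [Ax]  ⊢ p2, p2⊥
        [Ax]  ⊢ p2, p2⊥
    [⊗]  ⊢ p2, p2, (p2⊥ ⊗ p2⊥)
      [Ax]  ⊢ p2, p2⊥
      [Ax]  ⊢ p2, p2⊥
  [⅋]  ⊢ (p3⊥ ⅋ p3)
    [Ax]  ⊢ p3, p3⊥

Result: YES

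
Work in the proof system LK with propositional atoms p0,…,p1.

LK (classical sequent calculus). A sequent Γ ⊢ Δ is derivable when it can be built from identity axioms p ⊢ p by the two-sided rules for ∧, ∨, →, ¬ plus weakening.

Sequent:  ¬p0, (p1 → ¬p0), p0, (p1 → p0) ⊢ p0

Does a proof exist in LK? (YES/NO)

Derivation trace:
[→L] ¬p0, (p1 → ¬p0), p0, (p1 → p0) ⊢ p0
  [→L] ¬p0, p0, (p1 → ¬p0) ⊢ p1
    [WR] p0, ¬p0 ⊢ p1
      [¬L] p0, ¬p0 ⊢ 
        [Ax] p0 ⊢ p0
    [WR] p0, ¬p0 ⊢ p1
      [¬L] p0, ¬p0 ⊢ 
        [Ax] p0 ⊢ p0
  [Ax] p0 ⊢ p0

Result: YES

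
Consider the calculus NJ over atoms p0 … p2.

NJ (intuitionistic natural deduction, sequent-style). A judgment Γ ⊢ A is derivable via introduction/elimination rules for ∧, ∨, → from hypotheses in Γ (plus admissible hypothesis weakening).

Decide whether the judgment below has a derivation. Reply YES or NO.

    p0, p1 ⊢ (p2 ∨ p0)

Derivation trace:
[Wk] p0, p1 ⊢ (p2 ∨ p0)
  [∨I₂] p0 ⊢ (p2 ∨ p0)
    [Ax] p0 ⊢ p0

Result: YES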